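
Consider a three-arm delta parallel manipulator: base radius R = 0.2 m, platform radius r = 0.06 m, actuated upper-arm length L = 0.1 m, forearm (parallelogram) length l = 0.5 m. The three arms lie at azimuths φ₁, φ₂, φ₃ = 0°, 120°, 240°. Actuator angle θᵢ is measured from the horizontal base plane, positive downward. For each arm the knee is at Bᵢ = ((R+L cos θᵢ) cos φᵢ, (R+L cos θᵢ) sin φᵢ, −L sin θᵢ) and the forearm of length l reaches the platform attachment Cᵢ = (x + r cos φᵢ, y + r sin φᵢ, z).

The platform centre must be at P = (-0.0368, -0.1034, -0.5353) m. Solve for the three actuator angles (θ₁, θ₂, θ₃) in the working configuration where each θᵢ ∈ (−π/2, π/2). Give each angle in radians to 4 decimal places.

θ₁ = 1.2215, θ₂ = 1.3965, θ₃ = 0.5235

rotate P by −φ1: (-0.0368, -0.1034, -0.5353)
  e−x'=0.1768;  (l²−L²−(e−x')²−y'²−z²)/2L = -0.4425
  θ1 = atan2(B,A) + arccos(C/0.5637) = 1.2215
φ2=120.0° → target in arm frame (-0.0711, 0.0836)
  e−x'=0.2111;  (l²−L²−(e−x')²−y'²−z²)/2L = -0.4906
  θ2 = atan2(B,A) + arccos(C/0.5754) = 1.3965
φ3=240.0° → target in arm frame (0.1079, 0.0198)
  A=0.0321, B=-0.5353, C=(l²−L²−A²−y'²−z²)/(2L)=-0.2398
  √(A²+B²)=0.5363;  θ3 = -1.5110+2.0345 ≈ 0.5235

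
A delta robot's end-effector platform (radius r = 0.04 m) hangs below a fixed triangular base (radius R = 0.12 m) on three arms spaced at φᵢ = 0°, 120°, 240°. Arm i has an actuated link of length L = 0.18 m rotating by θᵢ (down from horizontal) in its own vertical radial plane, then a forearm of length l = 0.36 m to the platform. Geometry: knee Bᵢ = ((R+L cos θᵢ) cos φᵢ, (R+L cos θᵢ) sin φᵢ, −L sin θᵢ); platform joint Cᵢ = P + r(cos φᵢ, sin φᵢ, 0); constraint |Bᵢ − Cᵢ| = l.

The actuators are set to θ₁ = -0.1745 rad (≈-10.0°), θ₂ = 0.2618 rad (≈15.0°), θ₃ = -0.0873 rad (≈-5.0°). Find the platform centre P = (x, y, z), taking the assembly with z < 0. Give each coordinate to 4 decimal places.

(0.0301, -0.0356, -0.2458)

φ1=0.0°: virtual centre (0.2573, 0.0000, 0.0313), radius l
O2 = (0.2539·cos120.0°, 0.2539·sin120.0°, -0.0466) = (-0.1269, 0.2199, -0.0466)
O3 = (0.2593·cos240.0°, 0.2593·sin240.0°, 0.0157) = (-0.1297, -0.2246, 0.0157)
|O₂|²−|O₁|² = -0.0005;  |O₃|²−|O₁|² = 0.0003
[-0.7684 0.4397 -0.1557]·P = -0.0005;  [-0.7738 -0.4491 -0.0311]·P = 0.0003
det = 0.6854;  x = 0.0001+-0.1220z,  y = -0.0010+0.1409z
quadratic in z: (1.0347)z²+(-0.0001)z+(-0.0625)=0, √Δ=0.5087 → z ∈ {-0.2458, 0.2458}; z = -0.2458 (taking z<0)
x = 0.0301, y = -0.0356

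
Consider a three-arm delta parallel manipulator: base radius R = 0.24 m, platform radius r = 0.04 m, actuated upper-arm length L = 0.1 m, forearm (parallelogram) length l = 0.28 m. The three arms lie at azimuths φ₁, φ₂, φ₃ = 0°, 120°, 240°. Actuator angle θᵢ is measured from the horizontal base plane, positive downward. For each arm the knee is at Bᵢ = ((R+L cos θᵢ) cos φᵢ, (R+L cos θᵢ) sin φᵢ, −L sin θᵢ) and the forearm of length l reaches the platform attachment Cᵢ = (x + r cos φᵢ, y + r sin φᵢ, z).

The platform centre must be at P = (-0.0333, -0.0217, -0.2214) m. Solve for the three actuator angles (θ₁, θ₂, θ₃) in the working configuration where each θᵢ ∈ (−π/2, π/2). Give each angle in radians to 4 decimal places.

φ1=0.0° → target in arm frame (-0.0333, -0.0217)
  A cos θ + B sin θ = C:  0.2333·cos θ + -0.2214·sin θ = -0.1776
  √(A²+B²)=0.3216;  θ1 = -0.7592+2.1557 ≈ 1.3965
arm 2 (φ=120.0°): x'=-0.0021, y'=0.0397
  A=0.2021, B=-0.2214, C=(l²−L²−A²−y'²−z²)/(2L)=-0.1153
  √(A²+B²)=0.2998;  θ2 = -0.8308+1.9655 ≈ 1.1346
rotate P by −φ3: (0.0354, -0.0180, -0.2214)
  A=0.1646, B=-0.2214, C=(l²−L²−A²−y'²−z²)/(2L)=-0.0401
  √(A²+B²)=0.2759;  θ3 = -0.9316+1.7167 ≈ 0.7851

θ₁ = 1.3965, θ₂ = 1.1346, θ₃ = 0.7851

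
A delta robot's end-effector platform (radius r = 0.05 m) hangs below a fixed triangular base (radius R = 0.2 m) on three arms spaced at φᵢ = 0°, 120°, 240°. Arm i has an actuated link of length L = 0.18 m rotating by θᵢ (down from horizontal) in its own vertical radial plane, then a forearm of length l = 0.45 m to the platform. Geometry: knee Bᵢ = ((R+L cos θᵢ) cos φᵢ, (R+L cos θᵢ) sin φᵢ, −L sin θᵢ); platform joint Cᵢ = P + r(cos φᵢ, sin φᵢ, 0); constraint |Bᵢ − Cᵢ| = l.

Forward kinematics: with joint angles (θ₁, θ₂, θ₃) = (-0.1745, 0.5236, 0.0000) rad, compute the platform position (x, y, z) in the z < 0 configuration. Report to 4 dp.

O1 = (0.3273·cos0.0°, 0.3273·sin0.0°, 0.0313) = (0.3273, 0.0000, 0.0313)
φ2=120.0°: virtual centre (-0.1529, 0.2649, -0.0900), radius l
arm 3 at φ=240.0°: e+L cos θ3 = 0.3300;  O3 = (-0.1650, -0.2858, 0.0000)
subtract pairs → two planes through P
linear system: -0.9604x+0.5298y = -0.0064−-0.2425z; -0.9845x+-0.5716y = 0.0008−-0.0625z
det = 1.0706;  x = 0.0030+-0.1604z,  y = -0.0066+0.1669z
into |P−O₁|² = l²: 1.0536z² + 0.0393z + -0.0963 = 0;  Δ = 0.4076;  z = -0.3216 or 0.2843 → z<0 root = -0.3216
x = 0.0546, y = -0.0603

(0.0546, -0.0603, -0.3216)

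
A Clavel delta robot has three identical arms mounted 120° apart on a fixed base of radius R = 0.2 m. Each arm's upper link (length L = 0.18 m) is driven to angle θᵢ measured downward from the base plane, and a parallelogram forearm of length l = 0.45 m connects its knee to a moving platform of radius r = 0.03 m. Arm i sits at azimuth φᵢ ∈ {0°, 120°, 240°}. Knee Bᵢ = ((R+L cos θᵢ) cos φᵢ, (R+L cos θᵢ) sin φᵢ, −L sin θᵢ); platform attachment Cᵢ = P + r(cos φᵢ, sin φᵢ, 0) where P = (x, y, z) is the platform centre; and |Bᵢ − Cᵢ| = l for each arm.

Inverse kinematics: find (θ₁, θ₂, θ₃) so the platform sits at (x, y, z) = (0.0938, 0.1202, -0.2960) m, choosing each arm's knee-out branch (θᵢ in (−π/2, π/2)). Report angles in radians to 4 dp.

arm 1 (φ=0.0°): x'=0.0938, y'=0.1202
  e−x'=0.0762;  (l²−L²−(e−x')²−y'²−z²)/2L = 0.1729
  √(A²+B²)=0.3057;  θ1 = -1.3188+0.9697 ≈ -0.3491
arm 2 (φ=120.0°): x'=0.0572, y'=-0.1413
  A cos θ + B sin θ = C:  0.1128·cos θ + -0.2960·sin θ = 0.1383
  θ2 = atan2(B,A) + arccos(C/0.3168) = -0.0877
rotate P by −φ3: (-0.1510, 0.0211, -0.2960)
  A cos θ + B sin θ = C:  0.3210·cos θ + -0.2960·sin θ = -0.0583
  √(A²+B²)=0.4366;  θ3 = -0.7449+1.7048 ≈ 0.9599

θ₁ = -0.3491, θ₂ = -0.0877, θ₃ = 0.9599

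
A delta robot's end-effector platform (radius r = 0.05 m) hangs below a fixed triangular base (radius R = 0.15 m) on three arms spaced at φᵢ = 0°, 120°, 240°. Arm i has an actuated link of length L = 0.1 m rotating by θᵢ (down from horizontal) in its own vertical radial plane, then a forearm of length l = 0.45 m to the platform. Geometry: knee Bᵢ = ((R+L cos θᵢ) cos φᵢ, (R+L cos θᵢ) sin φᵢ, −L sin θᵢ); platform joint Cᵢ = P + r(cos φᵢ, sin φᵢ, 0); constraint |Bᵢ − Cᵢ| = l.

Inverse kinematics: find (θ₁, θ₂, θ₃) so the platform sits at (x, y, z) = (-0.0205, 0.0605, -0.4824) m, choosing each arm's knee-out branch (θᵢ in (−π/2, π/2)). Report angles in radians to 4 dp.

θ₁ = 0.8723, θ₂ = 0.5235, θ₃ = 0.9598

φ1=0.0° → target in arm frame (-0.0205, 0.0605)
  A cos θ + B sin θ = C:  0.1205·cos θ + -0.4824·sin θ = -0.2920
  √(A²+B²)=0.4972;  θ1 = -1.3260+2.1983 ≈ 0.8723
φ2=120.0° → target in arm frame (0.0626, -0.0125)
  A cos θ + B sin θ = C:  0.0374·cos θ + -0.4824·sin θ = -0.2088
  θ2 = atan2(B,A) + arccos(C/0.4838) = 0.5235
φ3=240.0° → target in arm frame (-0.0421, -0.0480)
  e−x'=0.1421;  (l²−L²−(e−x')²−y'²−z²)/2L = -0.3136
  √(A²+B²)=0.5029;  θ3 = -1.2842+2.2441 ≈ 0.9598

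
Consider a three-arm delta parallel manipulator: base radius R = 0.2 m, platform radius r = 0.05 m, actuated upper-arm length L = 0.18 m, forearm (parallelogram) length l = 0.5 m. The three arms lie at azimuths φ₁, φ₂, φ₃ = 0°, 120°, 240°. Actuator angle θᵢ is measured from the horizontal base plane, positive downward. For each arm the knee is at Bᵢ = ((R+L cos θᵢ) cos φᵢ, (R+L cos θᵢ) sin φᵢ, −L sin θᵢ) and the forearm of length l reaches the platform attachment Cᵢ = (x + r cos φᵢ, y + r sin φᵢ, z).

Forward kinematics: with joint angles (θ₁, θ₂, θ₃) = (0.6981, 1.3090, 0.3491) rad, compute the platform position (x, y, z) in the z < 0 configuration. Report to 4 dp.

φ1=0.0°: virtual centre (0.2879, 0.0000, -0.1157), radius l
φ2=120.0°: virtual centre (-0.0983, 0.1702, -0.1739), radius l
S3 = (0.3191·cos240.0°, 0.3191·sin240.0°, -0.0616) = (-0.1596, -0.2764, -0.0616)
eliminate P² terms by subtracting sphere 1 from 2 and 3
linear system: -0.7724x+0.3405y = -0.0274−-0.1163z; -0.8949x+-0.5528y = 0.0094−0.1083z
Cramer: x(z) = 0.0163-0.0375z;  y(z) = -0.0434+0.2566z
quadratic in z: (1.0672)z²+(0.2295)z+(-0.1610)=0, √Δ=0.8602 → z ∈ {-0.5105, 0.2955}; z = -0.5105 (taking z<0)
x = 0.0355, y = -0.1744

(0.0355, -0.1744, -0.5105)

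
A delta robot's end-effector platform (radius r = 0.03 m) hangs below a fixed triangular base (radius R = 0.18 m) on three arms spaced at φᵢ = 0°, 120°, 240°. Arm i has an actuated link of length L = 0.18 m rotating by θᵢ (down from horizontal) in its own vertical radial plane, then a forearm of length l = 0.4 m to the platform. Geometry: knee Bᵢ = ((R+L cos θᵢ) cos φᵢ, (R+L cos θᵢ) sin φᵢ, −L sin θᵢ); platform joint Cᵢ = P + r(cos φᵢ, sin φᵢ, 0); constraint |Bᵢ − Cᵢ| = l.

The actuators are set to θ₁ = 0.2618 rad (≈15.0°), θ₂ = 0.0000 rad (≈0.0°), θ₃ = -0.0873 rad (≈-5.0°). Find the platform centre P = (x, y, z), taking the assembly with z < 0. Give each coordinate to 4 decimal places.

(-0.0281, -0.0063, -0.2365)

arm 1 at φ=0.0°: (R−r)+L cos θ1 = 0.3239;  centre 1 = (0.3239, 0.0000, -0.0466)
centre 2 = (0.3300·cos120.0°, 0.3300·sin120.0°, 0.0000) = (-0.1650, 0.2858, 0.0000)
centre 3 = (0.3293·cos240.0°, 0.3293·sin240.0°, 0.0157) = (-0.1647, -0.2852, 0.0157)
eliminate P² terms by subtracting sphere 1 from 2 and 3
[-0.9777 0.5716 0.0932]·P = 0.0018;  [-0.9770 -0.5704 0.1246]·P = 0.0016
det = 1.1161;  x = -0.0018+0.1114z,  y = 0.0002+0.0276z
into |P−centre ₁|² = l²: 1.0132z² + 0.0206z + -0.0518 = 0;  Δ = 0.2103;  z = -0.2365 or 0.2161 → z<0 root = -0.2365
x = -0.0281, y = -0.0063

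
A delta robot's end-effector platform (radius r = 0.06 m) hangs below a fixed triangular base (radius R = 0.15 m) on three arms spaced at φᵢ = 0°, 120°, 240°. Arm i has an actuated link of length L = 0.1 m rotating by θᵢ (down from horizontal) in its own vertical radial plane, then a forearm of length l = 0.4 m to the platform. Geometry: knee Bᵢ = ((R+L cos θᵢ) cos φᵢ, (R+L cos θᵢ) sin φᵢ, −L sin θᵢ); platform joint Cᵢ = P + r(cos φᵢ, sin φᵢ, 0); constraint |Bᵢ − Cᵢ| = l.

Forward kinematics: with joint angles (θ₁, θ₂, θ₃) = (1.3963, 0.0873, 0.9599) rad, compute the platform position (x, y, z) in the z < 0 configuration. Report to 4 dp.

(-0.1304, 0.1046, -0.4026)

arm 1 at φ=0.0°: ρ1 = 0.1074;  S1 = (0.1074, 0.0000, -0.0985)
S2 = (0.1896·cos120.0°, 0.1896·sin120.0°, -0.0087) = (-0.0948, 0.1642, -0.0087)
φ3=240.0°: virtual centre (-0.0737, -0.1276, -0.0819), radius l
|S₂|²−|S₁|² = 0.0148;  |S₃|²−|S₁|² = 0.0072
[-0.4043 0.3284 0.1795]·P = 0.0148;  [-0.3621 -0.2552 0.0331]·P = 0.0072
Cramer: x(z) = -0.0277+0.2553z;  y(z) = 0.0110-0.2323z
into |P−S₁|² = l²: 1.1191z² + 0.1229z + -0.1319 = 0;  Δ = 0.6058;  z = -0.4026 or 0.2928 → z<0 root = -0.4026
x = -0.1304, y = 0.1046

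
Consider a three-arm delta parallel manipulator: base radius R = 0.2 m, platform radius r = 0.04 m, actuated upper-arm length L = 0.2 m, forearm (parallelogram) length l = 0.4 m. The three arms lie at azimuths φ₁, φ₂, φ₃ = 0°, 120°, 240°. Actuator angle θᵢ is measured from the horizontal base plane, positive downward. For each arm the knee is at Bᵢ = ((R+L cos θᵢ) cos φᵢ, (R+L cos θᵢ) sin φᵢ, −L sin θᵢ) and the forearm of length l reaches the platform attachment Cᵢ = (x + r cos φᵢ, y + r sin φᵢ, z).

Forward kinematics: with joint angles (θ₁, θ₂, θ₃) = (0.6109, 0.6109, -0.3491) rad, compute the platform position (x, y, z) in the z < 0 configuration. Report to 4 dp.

φ1=0.0°: virtual centre (0.3238, 0.0000, -0.1147), radius l
arm 2 at φ=120.0°: ρ2 = 0.3238;  centre 2 = (-0.1619, 0.2804, -0.1147)
φ3=240.0°: virtual centre (-0.1740, -0.3013, 0.0684), radius l
subtract pairs → two planes through P
linear system: -0.9715x+0.5609y = 0.0000−0.0000z; -0.9956x+-0.6026y = 0.0077−0.3663z
det = 1.1439;  x = -0.0038+0.1796z,  y = -0.0066+0.3111z
sphere 1 gives Az²+Bz+C=0 with A=1.1290, B=0.1077, C=-0.0395;  B²−4AC=0.1898;  roots -0.2407, 0.1453;  negative root z = -0.2407
x = -0.0470, y = -0.0814

(-0.0470, -0.0814, -0.2407)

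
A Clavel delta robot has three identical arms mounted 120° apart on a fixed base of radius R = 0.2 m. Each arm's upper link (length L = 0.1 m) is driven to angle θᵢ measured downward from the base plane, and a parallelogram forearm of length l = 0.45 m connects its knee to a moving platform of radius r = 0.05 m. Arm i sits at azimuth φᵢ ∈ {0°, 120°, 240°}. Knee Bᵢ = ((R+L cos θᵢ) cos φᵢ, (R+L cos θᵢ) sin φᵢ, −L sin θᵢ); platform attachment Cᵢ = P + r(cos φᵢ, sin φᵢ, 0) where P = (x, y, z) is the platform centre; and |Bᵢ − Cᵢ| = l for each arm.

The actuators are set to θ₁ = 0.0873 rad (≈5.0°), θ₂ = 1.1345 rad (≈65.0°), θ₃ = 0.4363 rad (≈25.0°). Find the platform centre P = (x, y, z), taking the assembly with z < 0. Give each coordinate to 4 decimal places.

(0.0864, -0.0792, -0.4205)

arm 1 at φ=0.0°: (R−r)+L cos θ1 = 0.2496;  O1 = (0.2496, 0.0000, -0.0087)
arm 2 at φ=120.0°: (R−r)+L cos θ2 = 0.1923;  O2 = (-0.0961, 0.1665, -0.0906)
O3 = (0.2406·cos240.0°, 0.2406·sin240.0°, -0.0423) = (-0.1203, -0.2084, -0.0423)
subtract pairs → two planes through P
plane₁₂: -0.6915x+0.3330y+-0.1638z = -0.0172
Cramer: x(z) = 0.0151-0.1695z;  y(z) = -0.0203+0.1400z
into |P−O₁|² = l²: 1.0483z² + 0.0913z + -0.1470 = 0;  Δ = 0.6248;  z = -0.4205 or 0.3335 → z<0 root = -0.4205
x = 0.0864, y = -0.0792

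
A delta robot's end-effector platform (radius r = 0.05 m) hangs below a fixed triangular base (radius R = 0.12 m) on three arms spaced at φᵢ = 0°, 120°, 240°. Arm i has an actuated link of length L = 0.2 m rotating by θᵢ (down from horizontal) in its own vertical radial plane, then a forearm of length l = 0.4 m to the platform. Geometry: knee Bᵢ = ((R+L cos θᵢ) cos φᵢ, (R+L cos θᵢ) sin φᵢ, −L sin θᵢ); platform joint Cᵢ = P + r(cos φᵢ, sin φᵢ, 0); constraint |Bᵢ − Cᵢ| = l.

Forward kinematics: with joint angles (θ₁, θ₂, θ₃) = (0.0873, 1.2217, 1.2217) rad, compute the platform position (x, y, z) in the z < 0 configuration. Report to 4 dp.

(0.2367, 0.0000, -0.4161)

φ1=0.0°: virtual centre (0.2692, 0.0000, -0.0174), radius l
arm 2 at φ=120.0°: e+L cos θ2 = 0.1384;  centre 2 = (-0.0692, 0.1199, -0.1879)
centre 3 = (0.1384·cos240.0°, 0.1384·sin240.0°, -0.1879) = (-0.0692, -0.1199, -0.1879)
eliminate P² terms by subtracting sphere 1 from 2 and 3
[-0.6769 0.2397 -0.3410]·P = -0.0183;  [-0.6769 -0.2397 -0.3410]·P = -0.0183
Cramer: x(z) = 0.0271-0.5038z;  y(z) = 0.0000+0.0000z
into |P−centre ₁|² = l²: 1.2538z² + 0.2789z + -0.1010 = 0;  Δ = 0.5845;  z = -0.4161 or 0.1937 → z<0 root = -0.4161
x = 0.2367, y = 0.0000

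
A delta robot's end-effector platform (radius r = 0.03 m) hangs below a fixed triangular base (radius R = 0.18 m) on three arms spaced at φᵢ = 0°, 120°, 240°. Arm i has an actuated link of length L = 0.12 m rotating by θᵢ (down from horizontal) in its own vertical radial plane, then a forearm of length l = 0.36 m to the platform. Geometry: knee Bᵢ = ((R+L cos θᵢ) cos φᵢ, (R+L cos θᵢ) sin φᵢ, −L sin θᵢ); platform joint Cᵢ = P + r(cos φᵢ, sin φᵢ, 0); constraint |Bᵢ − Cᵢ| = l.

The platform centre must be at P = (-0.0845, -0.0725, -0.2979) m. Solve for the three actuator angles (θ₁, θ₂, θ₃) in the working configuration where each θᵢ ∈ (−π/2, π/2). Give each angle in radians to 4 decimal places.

rotate P by −φ1: (-0.0845, -0.0725, -0.2979)
  A cos θ + B sin θ = C:  0.2345·cos θ + -0.2979·sin θ = -0.1408
  θ1 = atan2(B,A) + arccos(C/0.3791) = 1.0474
φ2=120.0° → target in arm frame (-0.0205, 0.1094)
  e−x'=0.1705;  (l²−L²−(e−x')²−y'²−z²)/2L = -0.0608
  √(A²+B²)=0.3433;  θ2 = -1.0509+1.7490 ≈ 0.6981
rotate P by −φ3: (0.1050, -0.0369, -0.2979)
  A=0.0450, B=-0.2979, C=(l²−L²−A²−y'²−z²)/(2L)=0.0961
  θ3 = atan2(B,A) + arccos(C/0.3013) = -0.1749

θ₁ = 1.0474, θ₂ = 0.6981, θ₃ = -0.1749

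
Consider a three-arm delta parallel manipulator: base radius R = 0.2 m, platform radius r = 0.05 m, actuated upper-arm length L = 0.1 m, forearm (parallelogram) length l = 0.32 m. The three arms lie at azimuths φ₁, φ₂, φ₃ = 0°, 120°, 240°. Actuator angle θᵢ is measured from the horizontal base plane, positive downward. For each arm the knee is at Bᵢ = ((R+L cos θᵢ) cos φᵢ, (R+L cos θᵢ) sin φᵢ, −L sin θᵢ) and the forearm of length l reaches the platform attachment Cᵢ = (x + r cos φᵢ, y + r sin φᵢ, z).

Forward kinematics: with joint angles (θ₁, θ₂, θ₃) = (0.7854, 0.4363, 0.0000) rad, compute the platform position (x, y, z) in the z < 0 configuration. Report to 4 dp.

(-0.0459, -0.0272, -0.2456)

S1 = (0.2207·cos0.0°, 0.2207·sin0.0°, -0.0707) = (0.2207, 0.0000, -0.0707)
arm 2 at φ=120.0°: ρ2 = 0.2406;  S2 = (-0.1203, 0.2084, -0.0423)
φ3=240.0°: virtual centre (-0.1250, -0.2165, 0.0000), radius l
subtract pairs → two planes through P
[-0.6821 0.4168 0.0569]·P = 0.0060;  [-0.6914 -0.4330 0.1414]·P = 0.0088
det = 0.5835;  x = -0.0107+0.1432z,  y = -0.0032+0.0979z
quadratic in z: (1.0301)z²+(0.0745)z+(-0.0438)=0, √Δ=0.4315 → z ∈ {-0.2456, 0.1733}; z = -0.2456 (taking z<0)
x = -0.0459, y = -0.0272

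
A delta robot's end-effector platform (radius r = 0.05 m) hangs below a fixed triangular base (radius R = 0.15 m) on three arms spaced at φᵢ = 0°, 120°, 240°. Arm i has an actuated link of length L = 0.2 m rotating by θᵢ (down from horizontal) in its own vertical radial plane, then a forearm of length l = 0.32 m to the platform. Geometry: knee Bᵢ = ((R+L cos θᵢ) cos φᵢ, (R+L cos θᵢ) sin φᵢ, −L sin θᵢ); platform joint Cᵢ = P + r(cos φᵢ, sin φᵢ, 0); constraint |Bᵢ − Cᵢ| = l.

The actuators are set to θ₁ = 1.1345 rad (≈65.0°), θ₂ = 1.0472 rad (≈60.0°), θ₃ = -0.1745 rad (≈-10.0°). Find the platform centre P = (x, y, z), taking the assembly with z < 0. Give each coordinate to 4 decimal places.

(-0.0953, -0.1357, -0.2565)

arm 1 at φ=0.0°: (R−r)+L cos θ1 = 0.1845;  O1 = (0.1845, 0.0000, -0.1813)
arm 2 at φ=120.0°: (R−r)+L cos θ2 = 0.2000;  O2 = (-0.1000, 0.1732, -0.1732)
O3 = (0.2970·cos240.0°, 0.2970·sin240.0°, 0.0347) = (-0.1485, -0.2572, 0.0347)
eliminate P² terms by subtracting sphere 1 from 2 and 3
linear system: -0.5690x+0.3464y = 0.0031−0.0161z; -0.6660x+-0.5144y = 0.0225−0.4320z
Cramer: x(z) = -0.0179+0.3017z;  y(z) = -0.0205+0.4491z
quadratic in z: (1.2928)z²+(0.2219)z+(-0.0281)=0, √Δ=0.4413 → z ∈ {-0.2565, 0.0849}; z = -0.2565 (taking z<0)
x = -0.0953, y = -0.1357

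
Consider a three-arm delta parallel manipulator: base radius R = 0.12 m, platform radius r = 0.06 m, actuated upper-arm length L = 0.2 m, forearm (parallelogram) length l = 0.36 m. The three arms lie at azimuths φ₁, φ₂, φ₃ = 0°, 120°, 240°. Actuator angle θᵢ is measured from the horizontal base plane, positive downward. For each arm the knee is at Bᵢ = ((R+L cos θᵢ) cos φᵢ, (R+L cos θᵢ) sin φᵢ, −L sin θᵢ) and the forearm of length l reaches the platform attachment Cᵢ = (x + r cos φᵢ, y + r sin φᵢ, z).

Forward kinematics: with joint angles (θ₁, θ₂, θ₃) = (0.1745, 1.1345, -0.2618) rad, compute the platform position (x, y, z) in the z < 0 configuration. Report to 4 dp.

(0.0581, -0.2018, -0.2568)

φ1=0.0°: virtual centre (0.2570, 0.0000, -0.0347), radius l
φ2=120.0°: virtual centre (-0.0723, 0.1252, -0.1813), radius l
centre 3 = (0.2532·cos240.0°, 0.2532·sin240.0°, 0.0518) = (-0.1266, -0.2193, 0.0518)
|centre ₂|²−|centre ₁|² = -0.0135;  |centre ₃|²−|centre ₁|² = -0.0005
linear system: -0.6584x+0.2503y = -0.0135−-0.2931z; -0.7671x+-0.4385y = -0.0005−0.1730z
Cramer: x(z) = 0.0125-0.1773z;  y(z) = -0.0209+0.7045z
quadratic in z: (1.5278)z²+(0.1266)z+(-0.0682)=0, √Δ=0.6580 → z ∈ {-0.2568, 0.1739}; z = -0.2568 (taking z<0)
x = 0.0581, y = -0.2018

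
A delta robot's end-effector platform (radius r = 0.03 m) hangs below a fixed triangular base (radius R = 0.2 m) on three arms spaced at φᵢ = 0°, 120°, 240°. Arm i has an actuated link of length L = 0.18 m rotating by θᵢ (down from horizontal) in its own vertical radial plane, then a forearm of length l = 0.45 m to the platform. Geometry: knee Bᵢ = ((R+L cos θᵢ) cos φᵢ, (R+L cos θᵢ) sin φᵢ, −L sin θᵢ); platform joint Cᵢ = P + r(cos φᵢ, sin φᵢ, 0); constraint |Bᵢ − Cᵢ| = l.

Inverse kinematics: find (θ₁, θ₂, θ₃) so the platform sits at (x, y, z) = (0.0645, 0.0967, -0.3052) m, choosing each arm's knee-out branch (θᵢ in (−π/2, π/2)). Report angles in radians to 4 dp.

θ₁ = -0.1744, θ₂ = -0.0870, θ₃ = 0.7854

rotate P by −φ1: (0.0645, 0.0967, -0.3052)
  A cos θ + B sin θ = C:  0.1055·cos θ + -0.3052·sin θ = 0.1569
  γ=atan2(-0.3052,0.1055)=-1.2380;  ψ=arccos(0.4858)=1.0635;  θ1=γ+ψ≈-0.1744
arm 2 (φ=120.0°): x'=0.0515, y'=-0.1042
  e−x'=0.1185;  (l²−L²−(e−x')²−y'²−z²)/2L = 0.1446
  √(A²+B²)=0.3274;  θ2 = -1.2004+1.1134 ≈ -0.0870
arm 3 (φ=240.0°): x'=-0.1160, y'=0.0075
  e−x'=0.2860;  (l²−L²−(e−x')²−y'²−z²)/2L = -0.0136
  θ3 = atan2(B,A) + arccos(C/0.4183) = 0.7854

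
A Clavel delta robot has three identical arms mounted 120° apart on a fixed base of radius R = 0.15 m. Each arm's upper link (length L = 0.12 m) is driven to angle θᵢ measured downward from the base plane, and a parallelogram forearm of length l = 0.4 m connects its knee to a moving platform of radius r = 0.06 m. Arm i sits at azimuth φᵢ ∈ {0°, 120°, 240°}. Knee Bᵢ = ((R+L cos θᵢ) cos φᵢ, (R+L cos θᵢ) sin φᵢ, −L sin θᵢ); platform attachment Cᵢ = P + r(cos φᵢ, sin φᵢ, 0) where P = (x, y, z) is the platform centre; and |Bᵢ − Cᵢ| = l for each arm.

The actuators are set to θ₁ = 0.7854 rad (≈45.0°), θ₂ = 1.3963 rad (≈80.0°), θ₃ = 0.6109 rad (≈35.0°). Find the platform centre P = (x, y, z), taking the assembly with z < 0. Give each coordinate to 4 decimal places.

(0.0402, -0.1173, -0.4428)

arm 1 at φ=0.0°: (R−r)+L cos θ1 = 0.1749;  S1 = (0.1749, 0.0000, -0.0849)
φ2=120.0°: virtual centre (-0.0554, 0.0960, -0.1182), radius l
S3 = (0.1883·cos240.0°, 0.1883·sin240.0°, -0.0688) = (-0.0941, -0.1631, -0.0688)
subtract pairs → two planes through P
plane₁₂: -0.4605x+0.1920y+-0.0666z = -0.0115
det = 0.2535;  x = 0.0130+-0.0615z,  y = -0.0289+0.1997z
quadratic in z: (1.0437)z²+(0.1781)z+(-0.1258)=0, √Δ=0.7462 → z ∈ {-0.4428, 0.2722}; z = -0.4428 (taking z<0)
x = 0.0402, y = -0.1173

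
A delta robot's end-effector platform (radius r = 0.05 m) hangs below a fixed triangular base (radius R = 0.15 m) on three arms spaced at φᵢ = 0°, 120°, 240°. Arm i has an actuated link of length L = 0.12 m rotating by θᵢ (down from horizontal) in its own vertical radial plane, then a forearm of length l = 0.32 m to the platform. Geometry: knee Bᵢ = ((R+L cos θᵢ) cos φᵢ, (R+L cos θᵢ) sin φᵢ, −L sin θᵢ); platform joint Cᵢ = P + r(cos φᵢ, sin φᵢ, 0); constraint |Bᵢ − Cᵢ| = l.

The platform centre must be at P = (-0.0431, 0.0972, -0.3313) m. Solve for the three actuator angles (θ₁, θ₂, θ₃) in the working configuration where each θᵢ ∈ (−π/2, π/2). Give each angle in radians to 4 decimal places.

arm 1 (φ=0.0°): x'=-0.0431, y'=0.0972
  A=0.1431, B=-0.3313, C=(l²−L²−A²−y'²−z²)/(2L)=-0.2154
  γ=atan2(-0.3313,0.1431)=-1.1631;  ψ=arccos(-0.5967)=2.2102;  θ1=γ+ψ≈1.0472
φ2=120.0° → target in arm frame (0.1057, -0.0113)
  e−x'=-0.0057;  (l²−L²−(e−x')²−y'²−z²)/2L = -0.0913
  θ2 = atan2(B,A) + arccos(C/0.3313) = 0.2620
rotate P by −φ3: (-0.0626, -0.0859, -0.3313)
  A=0.1626, B=-0.3313, C=(l²−L²−A²−y'²−z²)/(2L)=-0.2316
  γ=atan2(-0.3313,0.1626)=-1.1145;  ψ=arccos(-0.6276)=2.2493;  θ3=γ+ψ≈1.1348

θ₁ = 1.0472, θ₂ = 0.2620, θ₃ = 1.1348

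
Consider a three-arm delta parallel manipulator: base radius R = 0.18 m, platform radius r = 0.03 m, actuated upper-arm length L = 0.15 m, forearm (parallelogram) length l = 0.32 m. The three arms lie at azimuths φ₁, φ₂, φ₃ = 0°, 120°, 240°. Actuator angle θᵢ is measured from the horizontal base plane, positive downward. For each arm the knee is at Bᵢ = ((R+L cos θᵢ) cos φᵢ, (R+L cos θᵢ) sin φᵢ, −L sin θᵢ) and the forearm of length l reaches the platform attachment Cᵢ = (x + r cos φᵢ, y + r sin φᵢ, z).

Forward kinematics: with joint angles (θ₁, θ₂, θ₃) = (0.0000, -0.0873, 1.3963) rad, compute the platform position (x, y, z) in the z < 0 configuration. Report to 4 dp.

(0.0673, 0.1254, -0.1803)

S1 = (0.3000·cos0.0°, 0.3000·sin0.0°, 0.0000) = (0.3000, 0.0000, 0.0000)
S2 = (0.2994·cos120.0°, 0.2994·sin120.0°, 0.0131) = (-0.1497, 0.2593, 0.0131)
arm 3 at φ=240.0°: ρ3 = 0.1760;  S3 = (-0.0880, -0.1525, -0.1477)
subtract pairs → two planes through P
plane₁₂: -0.8994x+0.5186y+0.0262z = -0.0002
Cramer: x(z) = 0.0286-0.2146z;  y(z) = 0.0492-0.4227z
into |P−S₁|² = l²: 1.2247z² + 0.0749z + -0.0263 = 0;  Δ = 0.1345;  z = -0.1803 or 0.1191 → z<0 root = -0.1803
x = 0.0673, y = 0.1254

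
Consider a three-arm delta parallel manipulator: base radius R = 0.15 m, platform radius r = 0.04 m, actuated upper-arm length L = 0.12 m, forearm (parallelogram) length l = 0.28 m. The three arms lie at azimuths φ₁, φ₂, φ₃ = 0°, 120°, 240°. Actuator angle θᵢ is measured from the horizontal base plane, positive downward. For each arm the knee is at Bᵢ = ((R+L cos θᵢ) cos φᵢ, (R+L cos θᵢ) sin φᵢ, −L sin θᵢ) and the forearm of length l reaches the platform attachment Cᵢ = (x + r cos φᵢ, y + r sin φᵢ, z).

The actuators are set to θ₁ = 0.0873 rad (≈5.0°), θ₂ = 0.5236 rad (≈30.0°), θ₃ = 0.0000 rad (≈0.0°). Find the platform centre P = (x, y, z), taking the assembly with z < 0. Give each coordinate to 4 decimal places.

(0.0138, -0.0339, -0.1857)

φ1=0.0°: virtual centre (0.2295, 0.0000, -0.0105), radius l
S2 = (0.2139·cos120.0°, 0.2139·sin120.0°, -0.0600) = (-0.1070, 0.1853, -0.0600)
φ3=240.0°: virtual centre (-0.1150, -0.1992, 0.0000), radius l
|S₂|²−|S₁|² = -0.0034;  |S₃|²−|S₁|² = 0.0001
[-0.6730 0.3705 -0.0991]·P = -0.0034;  [-0.6891 -0.3984 0.0209]·P = 0.0001
det = 0.5234;  x = 0.0025+-0.0606z,  y = -0.0047+0.1573z
into |P−S₁|² = l²: 1.0284z² + 0.0470z + -0.0267 = 0;  Δ = 0.1122;  z = -0.1857 or 0.1400 → z<0 root = -0.1857
x = 0.0138, y = -0.0339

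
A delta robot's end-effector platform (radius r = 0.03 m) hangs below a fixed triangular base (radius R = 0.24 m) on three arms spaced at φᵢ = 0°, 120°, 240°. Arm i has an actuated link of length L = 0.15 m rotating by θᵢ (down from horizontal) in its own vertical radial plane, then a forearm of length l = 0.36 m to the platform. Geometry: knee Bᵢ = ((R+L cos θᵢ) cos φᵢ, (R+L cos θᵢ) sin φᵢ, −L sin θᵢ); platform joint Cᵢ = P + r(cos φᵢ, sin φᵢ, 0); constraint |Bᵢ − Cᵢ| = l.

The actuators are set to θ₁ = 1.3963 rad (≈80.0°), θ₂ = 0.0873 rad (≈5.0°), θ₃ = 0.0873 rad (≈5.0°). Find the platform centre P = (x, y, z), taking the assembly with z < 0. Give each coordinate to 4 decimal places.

(-0.1221, 0.0000, -0.1845)

φ1=0.0°: virtual centre (0.2360, 0.0000, -0.1477), radius l
O2 = (0.3594·cos120.0°, 0.3594·sin120.0°, -0.0131) = (-0.1797, 0.3113, -0.0131)
arm 3 at φ=240.0°: (R−r)+L cos θ3 = 0.3594;  O3 = (-0.1797, -0.3113, -0.0131)
subtract pairs → two planes through P
[-0.8315 0.6225 0.2693]·P = 0.0518;  [-0.8315 -0.6225 0.2693]·P = 0.0518
Cramer: x(z) = -0.0623+0.3239z;  y(z) = 0.0000-0.0000z
into |P−O₁|² = l²: 1.1049z² + 0.1022z + -0.0188 = 0;  Δ = 0.0933;  z = -0.1845 or 0.0920 → z<0 root = -0.1845
x = -0.1221, y = 0.0000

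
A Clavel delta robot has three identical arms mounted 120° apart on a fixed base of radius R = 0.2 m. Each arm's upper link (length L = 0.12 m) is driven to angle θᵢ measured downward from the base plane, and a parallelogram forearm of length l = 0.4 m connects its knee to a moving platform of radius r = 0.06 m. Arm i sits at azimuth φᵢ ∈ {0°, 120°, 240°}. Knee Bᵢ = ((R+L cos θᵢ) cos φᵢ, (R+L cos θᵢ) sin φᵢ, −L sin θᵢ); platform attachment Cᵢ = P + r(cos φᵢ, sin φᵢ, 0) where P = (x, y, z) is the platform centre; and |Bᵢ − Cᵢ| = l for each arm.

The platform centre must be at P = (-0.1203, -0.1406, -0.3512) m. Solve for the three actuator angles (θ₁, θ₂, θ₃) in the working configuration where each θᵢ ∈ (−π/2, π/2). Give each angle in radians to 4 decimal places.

θ₁ = 1.3092, θ₂ = 1.0476, θ₃ = -0.3488

arm 1 (φ=0.0°): x'=-0.1203, y'=-0.1406
  A cos θ + B sin θ = C:  0.2603·cos θ + -0.3512·sin θ = -0.2719
  √(A²+B²)=0.4371;  θ1 = -0.9330+2.2422 ≈ 1.3092
φ2=120.0° → target in arm frame (-0.0616, 0.1745)
  e−x'=0.2016;  (l²−L²−(e−x')²−y'²−z²)/2L = -0.2035
  γ=atan2(-0.3512,0.2016)=-1.0497;  ψ=arccos(-0.5025)=2.0972;  θ2=γ+ψ≈1.0476
rotate P by −φ3: (0.1819, -0.0339, -0.3512)
  A cos θ + B sin θ = C:  -0.0419·cos θ + -0.3512·sin θ = 0.0806
  √(A²+B²)=0.3537;  θ3 = -1.6896+1.3408 ≈ -0.3488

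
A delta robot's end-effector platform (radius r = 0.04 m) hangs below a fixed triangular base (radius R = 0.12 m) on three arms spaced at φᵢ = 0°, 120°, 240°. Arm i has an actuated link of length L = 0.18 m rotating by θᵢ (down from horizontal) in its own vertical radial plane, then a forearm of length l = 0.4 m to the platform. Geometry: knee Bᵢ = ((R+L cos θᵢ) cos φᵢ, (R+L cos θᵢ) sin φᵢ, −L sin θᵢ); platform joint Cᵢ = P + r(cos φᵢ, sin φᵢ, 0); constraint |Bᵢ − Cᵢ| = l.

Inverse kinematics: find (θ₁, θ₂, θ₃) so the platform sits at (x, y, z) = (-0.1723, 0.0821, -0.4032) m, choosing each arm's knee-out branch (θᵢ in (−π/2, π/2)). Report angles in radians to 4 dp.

θ₁ = 1.2220, θ₂ = 0.1749, θ₃ = 0.6981

φ1=0.0° → target in arm frame (-0.1723, 0.0821)
  e−x'=0.2523;  (l²−L²−(e−x')²−y'²−z²)/2L = -0.2927
  √(A²+B²)=0.4756;  θ1 = -1.0117+2.2336 ≈ 1.2220
rotate P by −φ2: (0.1573, 0.1082, -0.4032)
  A cos θ + B sin θ = C:  -0.0773·cos θ + -0.4032·sin θ = -0.1462
  θ2 = atan2(B,A) + arccos(C/0.4105) = 0.1749
φ3=240.0° → target in arm frame (0.0150, -0.1903)
  e−x'=0.0650;  (l²−L²−(e−x')²−y'²−z²)/2L = -0.2094
  θ3 = atan2(B,A) + arccos(C/0.4084) = 0.6981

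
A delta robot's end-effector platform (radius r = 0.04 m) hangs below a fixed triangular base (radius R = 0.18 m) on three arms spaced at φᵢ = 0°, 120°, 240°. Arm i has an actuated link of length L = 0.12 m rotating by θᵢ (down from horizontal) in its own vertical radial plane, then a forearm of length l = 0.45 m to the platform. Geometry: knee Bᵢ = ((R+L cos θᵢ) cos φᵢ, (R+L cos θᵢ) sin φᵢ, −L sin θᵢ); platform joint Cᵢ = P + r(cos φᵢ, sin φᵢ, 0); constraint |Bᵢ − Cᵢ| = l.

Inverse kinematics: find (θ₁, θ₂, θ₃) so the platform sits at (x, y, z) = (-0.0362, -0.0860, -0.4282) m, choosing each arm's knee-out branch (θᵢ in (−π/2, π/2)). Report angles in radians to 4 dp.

rotate P by −φ1: (-0.0362, -0.0860, -0.4282)
  A cos θ + B sin θ = C:  0.1762·cos θ + -0.4282·sin θ = -0.1404
  γ=atan2(-0.4282,0.1762)=-1.1804;  ψ=arccos(-0.3032)=1.8789;  θ1=γ+ψ≈0.6985
φ2=120.0° → target in arm frame (-0.0564, 0.0744)
  e−x'=0.1964;  (l²−L²−(e−x')²−y'²−z²)/2L = -0.1639
  √(A²+B²)=0.4711;  θ2 = -1.1408+1.9263 ≈ 0.7855
φ3=240.0° → target in arm frame (0.0926, 0.0116)
  e−x'=0.0474;  (l²−L²−(e−x')²−y'²−z²)/2L = 0.0098
  √(A²+B²)=0.4308;  θ3 = -1.4605+1.5480 ≈ 0.0875

θ₁ = 0.6985, θ₂ = 0.7855, θ₃ = 0.0875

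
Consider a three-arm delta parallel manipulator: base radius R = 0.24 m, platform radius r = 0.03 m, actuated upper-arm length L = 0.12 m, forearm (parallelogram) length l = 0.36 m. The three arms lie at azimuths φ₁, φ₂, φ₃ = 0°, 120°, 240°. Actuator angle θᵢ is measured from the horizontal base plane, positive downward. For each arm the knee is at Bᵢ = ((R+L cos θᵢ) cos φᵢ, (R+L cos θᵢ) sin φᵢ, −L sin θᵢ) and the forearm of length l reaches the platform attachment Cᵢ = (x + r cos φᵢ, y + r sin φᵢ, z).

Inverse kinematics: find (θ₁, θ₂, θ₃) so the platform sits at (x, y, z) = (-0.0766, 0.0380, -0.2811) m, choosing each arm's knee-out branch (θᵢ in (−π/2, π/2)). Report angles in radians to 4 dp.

arm 1 (φ=0.0°): x'=-0.0766, y'=0.0380
  A=0.2866, B=-0.2811, C=(l²−L²−A²−y'²−z²)/(2L)=-0.1975
  γ=atan2(-0.2811,0.2866)=-0.7757;  ψ=arccos(-0.4920)=2.0852;  θ1=γ+ψ≈1.3095
rotate P by −φ2: (0.0712, 0.0473, -0.2811)
  A=0.1388, B=-0.2811, C=(l²−L²−A²−y'²−z²)/(2L)=0.0612
  γ=atan2(-0.2811,0.1388)=-1.1122;  ψ=arccos(0.1951)=1.3744;  θ2=γ+ψ≈0.2623
arm 3 (φ=240.0°): x'=0.0054, y'=-0.0853
  A=0.2046, B=-0.2811, C=(l²−L²−A²−y'²−z²)/(2L)=-0.0540
  √(A²+B²)=0.3477;  θ3 = -0.9416+1.7268 ≈ 0.7852

θ₁ = 1.3095, θ₂ = 0.2623, θ₃ = 0.7852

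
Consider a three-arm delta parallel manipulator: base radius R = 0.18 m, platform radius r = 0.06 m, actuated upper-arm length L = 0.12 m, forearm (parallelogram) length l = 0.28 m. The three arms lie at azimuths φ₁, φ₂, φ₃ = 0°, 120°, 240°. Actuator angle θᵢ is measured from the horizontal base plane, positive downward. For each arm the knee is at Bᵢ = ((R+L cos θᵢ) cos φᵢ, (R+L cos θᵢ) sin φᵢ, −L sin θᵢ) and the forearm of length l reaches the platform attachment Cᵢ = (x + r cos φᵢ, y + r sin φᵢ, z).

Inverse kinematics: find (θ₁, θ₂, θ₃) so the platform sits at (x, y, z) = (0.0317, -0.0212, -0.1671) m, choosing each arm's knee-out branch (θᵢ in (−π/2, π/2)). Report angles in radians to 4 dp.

arm 1 (φ=0.0°): x'=0.0317, y'=-0.0212
  A cos θ + B sin θ = C:  0.0883·cos θ + -0.1671·sin θ = 0.1160
  √(A²+B²)=0.1890;  θ1 = -1.0847+0.9102 ≈ -0.1745
rotate P by −φ2: (-0.0342, -0.0169, -0.1671)
  e−x'=0.1542;  (l²−L²−(e−x')²−y'²−z²)/2L = 0.0501
  θ2 = atan2(B,A) + arccos(C/0.2274) = 0.5234
φ3=240.0° → target in arm frame (0.0025, 0.0381)
  e−x'=0.1175;  (l²−L²−(e−x')²−y'²−z²)/2L = 0.0868
  θ3 = atan2(B,A) + arccos(C/0.2043) = 0.1741

θ₁ = -0.1745, θ₂ = 0.5234, θ₃ = 0.1741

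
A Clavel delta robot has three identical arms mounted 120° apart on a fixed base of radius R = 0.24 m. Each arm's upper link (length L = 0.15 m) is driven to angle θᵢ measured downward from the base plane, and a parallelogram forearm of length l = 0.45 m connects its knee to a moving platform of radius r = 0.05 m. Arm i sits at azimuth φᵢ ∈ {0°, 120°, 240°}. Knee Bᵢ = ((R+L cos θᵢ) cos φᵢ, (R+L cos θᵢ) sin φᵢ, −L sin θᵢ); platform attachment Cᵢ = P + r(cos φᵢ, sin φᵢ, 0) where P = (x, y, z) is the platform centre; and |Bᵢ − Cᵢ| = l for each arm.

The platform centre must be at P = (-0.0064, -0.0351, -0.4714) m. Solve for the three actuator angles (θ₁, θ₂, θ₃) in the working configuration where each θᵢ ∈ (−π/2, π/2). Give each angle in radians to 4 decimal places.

arm 1 (φ=0.0°): x'=-0.0064, y'=-0.0351
  A cos θ + B sin θ = C:  0.1964·cos θ + -0.4714·sin θ = -0.2734
  √(A²+B²)=0.5107;  θ1 = -1.1760+2.1358 ≈ 0.9597
rotate P by −φ2: (-0.0272, 0.0231, -0.4714)
  e−x'=0.2172;  (l²−L²−(e−x')²−y'²−z²)/2L = -0.2998
  γ=atan2(-0.4714,0.2172)=-1.1390;  ψ=arccos(-0.5775)=2.1865;  θ2=γ+ψ≈1.0475
φ3=240.0° → target in arm frame (0.0336, 0.0120)
  A=0.1564, B=-0.4714, C=(l²−L²−A²−y'²−z²)/(2L)=-0.2227
  θ3 = atan2(B,A) + arccos(C/0.4967) = 0.7854

θ₁ = 0.9597, θ₂ = 1.0475, θ₃ = 0.7854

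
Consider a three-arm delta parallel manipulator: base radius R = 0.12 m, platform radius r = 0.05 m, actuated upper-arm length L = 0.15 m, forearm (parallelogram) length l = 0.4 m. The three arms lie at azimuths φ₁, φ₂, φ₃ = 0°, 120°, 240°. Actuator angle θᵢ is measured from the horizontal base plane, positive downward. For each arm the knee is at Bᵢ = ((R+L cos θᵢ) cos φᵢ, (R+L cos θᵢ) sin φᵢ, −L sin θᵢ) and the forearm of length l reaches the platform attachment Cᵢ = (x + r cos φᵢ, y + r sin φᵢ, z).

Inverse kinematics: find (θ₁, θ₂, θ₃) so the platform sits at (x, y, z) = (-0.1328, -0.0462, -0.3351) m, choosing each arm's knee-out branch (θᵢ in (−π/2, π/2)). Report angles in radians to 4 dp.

θ₁ = 0.6985, θ₂ = 0.0877, θ₃ = -0.2615

rotate P by −φ1: (-0.1328, -0.0462, -0.3351)
  A=0.2028, B=-0.3351, C=(l²−L²−A²−y'²−z²)/(2L)=-0.0602
  θ1 = atan2(B,A) + arccos(C/0.3917) = 0.6985
rotate P by −φ2: (0.0264, 0.1381, -0.3351)
  A=0.0436, B=-0.3351, C=(l²−L²−A²−y'²−z²)/(2L)=0.0141
  γ=atan2(-0.3351,0.0436)=-1.4414;  ψ=arccos(0.0417)=1.5290;  θ2=γ+ψ≈0.0877
φ3=240.0° → target in arm frame (0.1064, -0.0919)
  e−x'=-0.0364;  (l²−L²−(e−x')²−y'²−z²)/2L = 0.0515
  √(A²+B²)=0.3371;  θ3 = -1.6790+1.4176 ≈ -0.2615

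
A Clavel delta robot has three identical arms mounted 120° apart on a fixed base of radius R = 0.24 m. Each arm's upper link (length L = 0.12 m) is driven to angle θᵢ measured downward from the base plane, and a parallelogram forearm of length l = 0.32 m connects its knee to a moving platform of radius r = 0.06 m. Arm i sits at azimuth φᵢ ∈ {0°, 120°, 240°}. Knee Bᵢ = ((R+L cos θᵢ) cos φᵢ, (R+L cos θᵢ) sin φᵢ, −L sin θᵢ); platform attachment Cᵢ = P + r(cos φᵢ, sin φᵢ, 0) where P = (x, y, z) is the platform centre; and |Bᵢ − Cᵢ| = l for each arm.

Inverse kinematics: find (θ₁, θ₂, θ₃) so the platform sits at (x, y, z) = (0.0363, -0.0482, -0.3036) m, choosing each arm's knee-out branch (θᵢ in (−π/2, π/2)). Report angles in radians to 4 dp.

θ₁ = 0.7855, θ₂ = 1.3965, θ₃ = 0.8731

arm 1 (φ=0.0°): x'=0.0363, y'=-0.0482
  A=0.1437, B=-0.3036, C=(l²−L²−A²−y'²−z²)/(2L)=-0.1131
  γ=atan2(-0.3036,0.1437)=-1.1287;  ψ=arccos(-0.3367)=1.9142;  θ1=γ+ψ≈0.7855
arm 2 (φ=120.0°): x'=-0.0599, y'=-0.0073
  A=0.2399, B=-0.3036, C=(l²−L²−A²−y'²−z²)/(2L)=-0.2574
  γ=atan2(-0.3036,0.2399)=-0.9021;  ψ=arccos(-0.6652)=2.2986;  θ2=γ+ψ≈1.3965
φ3=240.0° → target in arm frame (0.0236, 0.0555)
  A=0.1564, B=-0.3036, C=(l²−L²−A²−y'²−z²)/(2L)=-0.1322
  γ=atan2(-0.3036,0.1564)=-1.0951;  ψ=arccos(-0.3870)=1.9682;  θ3=γ+ψ≈0.8731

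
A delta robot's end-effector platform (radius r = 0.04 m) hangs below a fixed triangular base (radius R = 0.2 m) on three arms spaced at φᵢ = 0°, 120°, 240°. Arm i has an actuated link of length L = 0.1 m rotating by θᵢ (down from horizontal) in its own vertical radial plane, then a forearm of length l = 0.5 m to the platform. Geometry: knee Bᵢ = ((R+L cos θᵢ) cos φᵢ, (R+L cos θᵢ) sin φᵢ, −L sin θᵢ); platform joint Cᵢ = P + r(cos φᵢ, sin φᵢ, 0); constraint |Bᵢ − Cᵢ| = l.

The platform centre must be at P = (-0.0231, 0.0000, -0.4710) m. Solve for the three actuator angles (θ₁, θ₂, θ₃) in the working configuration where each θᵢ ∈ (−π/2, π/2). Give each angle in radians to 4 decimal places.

rotate P by −φ1: (-0.0231, 0.0000, -0.4710)
  e−x'=0.1831;  (l²−L²−(e−x')²−y'²−z²)/2L = -0.0768
  √(A²+B²)=0.5053;  θ1 = -1.2000+1.7234 ≈ 0.5234
rotate P by −φ2: (0.0115, 0.0200, -0.4710)
  A=0.1484, B=-0.4710, C=(l²−L²−A²−y'²−z²)/(2L)=-0.0214
  γ=atan2(-0.4710,0.1484)=-1.2655;  ψ=arccos(-0.0433)=1.6141;  θ2=γ+ψ≈0.3487
φ3=240.0° → target in arm frame (0.0116, -0.0200)
  A cos θ + B sin θ = C:  0.1484·cos θ + -0.4710·sin θ = -0.0214
  θ3 = atan2(B,A) + arccos(C/0.4938) = 0.3487

θ₁ = 0.5234, θ₂ = 0.3487, θ₃ = 0.3487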